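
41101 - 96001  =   - 54900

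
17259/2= 17259/2 = 8629.50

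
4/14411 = 4/14411 = 0.00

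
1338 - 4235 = -2897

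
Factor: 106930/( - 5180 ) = -2^( - 1)*7^ ( - 1 )*17^2 =-  289/14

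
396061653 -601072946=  - 205011293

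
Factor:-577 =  - 577^1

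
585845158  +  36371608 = 622216766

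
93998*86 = 8083828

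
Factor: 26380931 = 23^1*181^1*6337^1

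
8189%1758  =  1157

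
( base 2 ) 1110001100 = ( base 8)1614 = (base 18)2e8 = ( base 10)908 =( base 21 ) 215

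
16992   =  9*1888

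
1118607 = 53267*21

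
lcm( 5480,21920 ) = 21920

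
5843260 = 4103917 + 1739343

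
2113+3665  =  5778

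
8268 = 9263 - 995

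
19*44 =836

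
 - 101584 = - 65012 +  - 36572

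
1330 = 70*19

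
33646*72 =2422512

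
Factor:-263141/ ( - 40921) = 151^( - 1)*971^1 = 971/151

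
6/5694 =1/949 = 0.00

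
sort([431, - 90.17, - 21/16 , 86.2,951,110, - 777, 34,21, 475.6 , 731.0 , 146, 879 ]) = [ - 777 ,-90.17,-21/16, 21,34, 86.2,  110,  146,  431, 475.6, 731.0 , 879, 951]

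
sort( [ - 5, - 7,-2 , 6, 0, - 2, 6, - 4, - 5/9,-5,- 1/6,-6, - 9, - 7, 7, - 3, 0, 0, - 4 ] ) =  [ - 9, - 7 , - 7, - 6, - 5 , - 5, - 4, - 4,-3,  -  2, - 2,  -  5/9, - 1/6,0,0, 0,6 , 6,7] 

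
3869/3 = 1289  +  2/3 = 1289.67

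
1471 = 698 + 773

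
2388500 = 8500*281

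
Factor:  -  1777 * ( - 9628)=2^2*29^1* 83^1*1777^1= 17108956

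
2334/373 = 2334/373 = 6.26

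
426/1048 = 213/524=0.41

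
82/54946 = 41/27473 =0.00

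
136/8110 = 68/4055 = 0.02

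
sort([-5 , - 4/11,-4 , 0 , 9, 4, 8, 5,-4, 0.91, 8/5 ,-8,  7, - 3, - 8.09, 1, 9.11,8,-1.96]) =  [-8.09,-8, -5, - 4, - 4,  -  3,-1.96, - 4/11, 0, 0.91,1,8/5,4,5, 7, 8, 8,9,9.11 ] 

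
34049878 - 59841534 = -25791656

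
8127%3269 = 1589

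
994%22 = 4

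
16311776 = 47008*347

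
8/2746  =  4/1373 = 0.00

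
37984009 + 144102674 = 182086683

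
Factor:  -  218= -2^1*109^1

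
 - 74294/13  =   - 74294/13 = - 5714.92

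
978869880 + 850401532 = 1829271412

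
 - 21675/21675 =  - 1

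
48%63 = 48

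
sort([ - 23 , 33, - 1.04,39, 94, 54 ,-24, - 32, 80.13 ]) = [ - 32, - 24, - 23,- 1.04,33, 39 , 54, 80.13, 94] 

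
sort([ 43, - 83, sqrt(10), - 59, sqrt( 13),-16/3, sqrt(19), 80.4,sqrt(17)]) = [ - 83, - 59, - 16/3 , sqrt( 10), sqrt( 13), sqrt( 17),sqrt(19), 43, 80.4 ]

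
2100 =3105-1005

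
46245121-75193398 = -28948277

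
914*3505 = 3203570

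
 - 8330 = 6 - 8336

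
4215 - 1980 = 2235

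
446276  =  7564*59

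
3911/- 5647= - 1 + 1736/5647 = -  0.69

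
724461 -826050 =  - 101589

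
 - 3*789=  - 2367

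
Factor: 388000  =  2^5*5^3 * 97^1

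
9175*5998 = 55031650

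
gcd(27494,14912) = 466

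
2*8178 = 16356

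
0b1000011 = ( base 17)3g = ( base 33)21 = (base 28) 2b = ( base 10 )67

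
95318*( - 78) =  - 7434804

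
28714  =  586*49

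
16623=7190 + 9433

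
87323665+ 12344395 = 99668060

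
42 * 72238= 3033996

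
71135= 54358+16777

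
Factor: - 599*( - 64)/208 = 2396/13 = 2^2*13^( - 1) * 599^1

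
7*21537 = 150759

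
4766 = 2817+1949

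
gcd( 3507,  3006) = 501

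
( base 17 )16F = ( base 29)e0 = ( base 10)406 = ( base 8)626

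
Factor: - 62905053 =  - 3^1*20968351^1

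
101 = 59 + 42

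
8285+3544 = 11829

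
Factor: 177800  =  2^3* 5^2  *  7^1 * 127^1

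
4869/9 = 541  =  541.00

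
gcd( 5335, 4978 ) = 1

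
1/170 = 1/170=0.01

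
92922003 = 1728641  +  91193362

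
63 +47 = 110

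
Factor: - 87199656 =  - 2^3*3^1*929^1*3911^1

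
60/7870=6/787 = 0.01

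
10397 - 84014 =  - 73617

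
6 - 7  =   - 1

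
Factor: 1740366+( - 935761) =804605=5^1 * 29^1 * 31^1*179^1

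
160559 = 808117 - 647558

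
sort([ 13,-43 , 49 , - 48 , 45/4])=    [-48, - 43, 45/4  ,  13, 49]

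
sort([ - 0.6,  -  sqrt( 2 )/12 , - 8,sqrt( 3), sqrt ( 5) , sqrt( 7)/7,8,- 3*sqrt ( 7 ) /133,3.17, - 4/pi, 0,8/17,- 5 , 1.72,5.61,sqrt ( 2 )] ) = [ -8,-5, - 4/pi,-0.6, - sqrt(2)/12 ,-3*sqrt (7 )/133, 0,sqrt(7) /7,8/17,  sqrt ( 2), 1.72, sqrt (3 ),sqrt( 5),3.17,5.61,8]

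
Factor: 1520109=3^2 * 168901^1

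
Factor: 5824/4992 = 7/6 = 2^( -1)*3^( - 1) * 7^1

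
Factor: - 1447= - 1447^1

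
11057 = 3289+7768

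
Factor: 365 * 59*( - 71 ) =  -1528985  =  - 5^1 * 59^1  *71^1*73^1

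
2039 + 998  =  3037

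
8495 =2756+5739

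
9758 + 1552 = 11310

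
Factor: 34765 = 5^1*17^1 *409^1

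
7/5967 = 7/5967 = 0.00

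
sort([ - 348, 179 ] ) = [ - 348, 179] 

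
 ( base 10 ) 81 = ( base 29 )2n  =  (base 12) 69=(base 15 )56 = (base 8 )121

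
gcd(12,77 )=1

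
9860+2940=12800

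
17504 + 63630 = 81134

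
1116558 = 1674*667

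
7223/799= 9 + 32/799 = 9.04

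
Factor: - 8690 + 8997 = 307^1 = 307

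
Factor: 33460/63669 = 2^2*3^( - 1 )*5^1*7^1 *19^( - 1)*239^1*1117^(-1)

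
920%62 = 52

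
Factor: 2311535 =5^1*462307^1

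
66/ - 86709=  - 1+28881/28903= -0.00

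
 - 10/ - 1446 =5/723 = 0.01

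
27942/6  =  4657 = 4657.00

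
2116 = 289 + 1827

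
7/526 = 7/526 = 0.01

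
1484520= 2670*556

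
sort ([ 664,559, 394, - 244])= [-244,394,559, 664]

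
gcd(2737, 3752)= 7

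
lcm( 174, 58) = 174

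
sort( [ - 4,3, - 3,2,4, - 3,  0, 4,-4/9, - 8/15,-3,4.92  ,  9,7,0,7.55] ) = [ - 4, - 3, - 3, - 3 , - 8/15  , - 4/9 , 0, 0, 2,3,4,  4,4.92,7, 7.55,9]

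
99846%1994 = 146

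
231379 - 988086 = -756707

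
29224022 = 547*53426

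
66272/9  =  7363 + 5/9 = 7363.56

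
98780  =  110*898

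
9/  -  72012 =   -  3/24004 = -  0.00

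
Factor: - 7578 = -2^1* 3^2*421^1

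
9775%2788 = 1411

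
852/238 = 426/119 = 3.58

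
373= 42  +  331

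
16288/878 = 8144/439 = 18.55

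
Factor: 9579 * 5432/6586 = 26016564/3293=2^2*3^1*7^1*  31^1*37^( - 1 ) * 89^( - 1 )* 97^1 * 103^1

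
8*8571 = 68568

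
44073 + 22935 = 67008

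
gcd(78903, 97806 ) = 3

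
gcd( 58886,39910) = 2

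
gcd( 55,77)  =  11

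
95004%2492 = 308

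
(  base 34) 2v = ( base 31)36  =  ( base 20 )4J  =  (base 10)99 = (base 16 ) 63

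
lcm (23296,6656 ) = 46592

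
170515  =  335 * 509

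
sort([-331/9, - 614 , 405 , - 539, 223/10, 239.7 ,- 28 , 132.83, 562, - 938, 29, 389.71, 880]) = [  -  938,-614, - 539, - 331/9,  -  28, 223/10, 29, 132.83,239.7,389.71, 405 , 562 , 880 ] 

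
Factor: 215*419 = 5^1 * 43^1*419^1=90085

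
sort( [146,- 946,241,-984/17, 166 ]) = [ - 946, - 984/17,146, 166, 241] 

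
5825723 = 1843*3161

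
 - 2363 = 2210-4573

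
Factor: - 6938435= - 5^1*7^1 * 198241^1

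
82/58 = 1+12/29 = 1.41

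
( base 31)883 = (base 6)100431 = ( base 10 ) 7939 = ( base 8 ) 17403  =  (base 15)2544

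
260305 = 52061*5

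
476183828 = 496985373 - 20801545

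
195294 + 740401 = 935695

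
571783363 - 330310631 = 241472732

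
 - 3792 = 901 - 4693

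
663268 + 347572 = 1010840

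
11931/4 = 2982 + 3/4=2982.75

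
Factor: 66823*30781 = 19^1*3517^1*30781^1 = 2056878763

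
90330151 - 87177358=3152793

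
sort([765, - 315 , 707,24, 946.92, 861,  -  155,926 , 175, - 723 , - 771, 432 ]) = [ - 771 ,-723,-315, - 155,24, 175, 432,707,765, 861,  926, 946.92 ] 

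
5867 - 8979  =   - 3112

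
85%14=1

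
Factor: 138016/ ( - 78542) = -304/173 = - 2^4*19^1*173^( - 1 )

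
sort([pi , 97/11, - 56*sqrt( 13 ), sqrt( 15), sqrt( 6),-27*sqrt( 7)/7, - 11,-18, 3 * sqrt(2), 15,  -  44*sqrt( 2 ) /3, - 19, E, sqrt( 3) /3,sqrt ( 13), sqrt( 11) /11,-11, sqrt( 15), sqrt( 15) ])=[-56 * sqrt(13), - 44*sqrt( 2) /3, - 19, - 18,-11,  -  11,-27*sqrt( 7)/7,sqrt( 11) /11,sqrt ( 3 ) /3, sqrt ( 6), E,pi, sqrt( 13),sqrt (15),sqrt( 15 ), sqrt( 15 ), 3*sqrt (2), 97/11, 15]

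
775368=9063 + 766305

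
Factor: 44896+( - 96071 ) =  - 5^2*23^1*89^1  =  -  51175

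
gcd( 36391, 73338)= 1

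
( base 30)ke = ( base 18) 1G2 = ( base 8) 1146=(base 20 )1AE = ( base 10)614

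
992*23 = 22816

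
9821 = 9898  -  77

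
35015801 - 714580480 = - 679564679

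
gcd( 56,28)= 28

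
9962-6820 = 3142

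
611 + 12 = 623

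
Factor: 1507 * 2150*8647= 2^1*5^2*11^1  *  43^1*137^1 * 8647^1 = 28016712350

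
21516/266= 80+118/133=   80.89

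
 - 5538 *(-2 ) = 11076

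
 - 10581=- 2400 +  - 8181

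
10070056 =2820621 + 7249435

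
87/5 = 17 + 2/5 = 17.40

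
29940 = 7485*4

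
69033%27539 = 13955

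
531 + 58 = 589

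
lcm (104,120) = 1560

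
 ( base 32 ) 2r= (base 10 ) 91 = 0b1011011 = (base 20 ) 4b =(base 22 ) 43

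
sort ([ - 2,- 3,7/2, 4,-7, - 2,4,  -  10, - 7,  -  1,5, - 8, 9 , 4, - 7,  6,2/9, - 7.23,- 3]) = [-10 , - 8,-7.23, -7, - 7,- 7,-3,  -  3, - 2, - 2, - 1 , 2/9, 7/2,  4 , 4 , 4, 5, 6,  9]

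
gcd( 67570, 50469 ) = 1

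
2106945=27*78035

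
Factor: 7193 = 7193^1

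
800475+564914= 1365389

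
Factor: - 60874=  -  2^1 * 11^1*2767^1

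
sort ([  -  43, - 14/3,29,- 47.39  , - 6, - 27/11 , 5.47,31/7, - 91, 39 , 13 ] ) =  [ - 91, - 47.39, - 43, - 6,- 14/3,  -  27/11,  31/7, 5.47,  13, 29,39] 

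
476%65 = 21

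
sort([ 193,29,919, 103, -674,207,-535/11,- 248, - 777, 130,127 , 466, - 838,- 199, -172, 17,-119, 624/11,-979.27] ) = [ - 979.27, - 838, - 777,-674, - 248, - 199, - 172 ,-119, - 535/11 , 17,29 , 624/11 , 103,127,130, 193,207 , 466,919 ] 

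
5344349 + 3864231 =9208580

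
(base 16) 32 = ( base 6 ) 122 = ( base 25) 20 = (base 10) 50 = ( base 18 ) 2e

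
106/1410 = 53/705 = 0.08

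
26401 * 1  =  26401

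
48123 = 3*16041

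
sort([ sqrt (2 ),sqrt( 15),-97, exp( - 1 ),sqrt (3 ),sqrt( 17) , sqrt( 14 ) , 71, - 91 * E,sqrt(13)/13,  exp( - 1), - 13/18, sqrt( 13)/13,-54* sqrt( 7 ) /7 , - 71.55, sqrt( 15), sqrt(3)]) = [- 91* E,  -  97,-71.55, - 54*sqrt (7)/7,-13/18, sqrt(13 ) /13,sqrt( 13 ) /13, exp(-1),exp( - 1),  sqrt( 2 ),sqrt( 3),sqrt( 3 )  ,  sqrt( 14),  sqrt(15 ), sqrt( 15), sqrt(17 ) , 71] 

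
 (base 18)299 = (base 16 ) 333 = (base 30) R9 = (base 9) 1110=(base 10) 819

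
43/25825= 43/25825 = 0.00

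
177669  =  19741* 9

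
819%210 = 189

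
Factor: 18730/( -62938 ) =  - 9365/31469= -5^1*1873^1 *31469^ ( - 1)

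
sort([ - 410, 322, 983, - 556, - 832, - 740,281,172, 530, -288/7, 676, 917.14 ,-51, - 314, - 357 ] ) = [ - 832, - 740, - 556, - 410 , - 357, - 314, - 51, - 288/7,172,281,322, 530,676,917.14,983 ]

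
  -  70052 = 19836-89888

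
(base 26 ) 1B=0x25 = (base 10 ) 37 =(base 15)27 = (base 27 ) 1a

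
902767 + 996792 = 1899559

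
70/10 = 7 = 7.00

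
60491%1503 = 371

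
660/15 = 44 = 44.00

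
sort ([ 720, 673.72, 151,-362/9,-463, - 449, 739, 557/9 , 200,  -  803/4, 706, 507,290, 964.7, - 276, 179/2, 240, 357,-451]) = [ - 463, - 451, - 449,-276  ,-803/4  ,-362/9, 557/9 , 179/2,151,200, 240, 290, 357, 507, 673.72, 706,720,739, 964.7 ]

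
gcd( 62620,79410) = 10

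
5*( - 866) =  - 4330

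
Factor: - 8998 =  - 2^1*11^1 * 409^1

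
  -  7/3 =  -7/3 =-2.33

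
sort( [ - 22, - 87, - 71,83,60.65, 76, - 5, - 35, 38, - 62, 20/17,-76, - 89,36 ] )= [ - 89,- 87, - 76, - 71, - 62, - 35, - 22, - 5,  20/17, 36, 38, 60.65, 76, 83] 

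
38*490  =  18620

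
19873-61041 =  - 41168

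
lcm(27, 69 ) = 621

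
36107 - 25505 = 10602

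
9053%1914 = 1397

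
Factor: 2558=2^1*1279^1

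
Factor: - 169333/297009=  - 3^( - 2)*61^ ( - 1)*313^1 = - 313/549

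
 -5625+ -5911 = -11536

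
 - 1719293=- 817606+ - 901687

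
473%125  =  98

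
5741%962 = 931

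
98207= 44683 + 53524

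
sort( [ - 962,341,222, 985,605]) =[ - 962, 222, 341,605, 985]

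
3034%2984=50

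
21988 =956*23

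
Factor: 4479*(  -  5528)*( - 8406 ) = 208131820272 = 2^4*3^3*467^1*691^1*1493^1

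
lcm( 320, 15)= 960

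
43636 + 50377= 94013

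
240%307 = 240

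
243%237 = 6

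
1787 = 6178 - 4391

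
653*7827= 5111031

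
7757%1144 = 893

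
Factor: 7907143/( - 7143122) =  - 2^( - 1 )*7^( - 2)*72889^( - 1 )*7907143^1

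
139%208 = 139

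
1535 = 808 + 727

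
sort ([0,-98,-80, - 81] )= [  -  98, - 81, - 80 , 0] 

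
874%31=6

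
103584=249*416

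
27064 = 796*34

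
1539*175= 269325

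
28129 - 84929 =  -56800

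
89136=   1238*72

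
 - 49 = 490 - 539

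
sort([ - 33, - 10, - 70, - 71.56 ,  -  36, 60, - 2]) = [ - 71.56, - 70, - 36,  -  33, - 10, - 2, 60]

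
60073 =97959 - 37886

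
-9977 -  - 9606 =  - 371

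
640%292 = 56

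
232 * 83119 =19283608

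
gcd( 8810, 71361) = 881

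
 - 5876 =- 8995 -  - 3119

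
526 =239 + 287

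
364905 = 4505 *81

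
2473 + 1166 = 3639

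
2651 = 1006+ 1645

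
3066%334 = 60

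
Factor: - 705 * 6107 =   -  4305435 = - 3^1*5^1 * 31^1*47^1*197^1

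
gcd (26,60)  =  2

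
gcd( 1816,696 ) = 8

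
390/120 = 3  +  1/4= 3.25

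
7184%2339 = 167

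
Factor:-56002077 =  - 3^3*97^1*21383^1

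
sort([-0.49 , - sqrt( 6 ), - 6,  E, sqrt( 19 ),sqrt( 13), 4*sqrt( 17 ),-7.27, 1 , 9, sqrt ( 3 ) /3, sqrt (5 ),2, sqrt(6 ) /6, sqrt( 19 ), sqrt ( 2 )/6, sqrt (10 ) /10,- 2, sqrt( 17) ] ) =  [-7.27,-6,  -  sqrt ( 6), - 2, - 0.49, sqrt( 2 )/6, sqrt( 10)/10, sqrt ( 6) /6,sqrt( 3) /3, 1, 2, sqrt(5),E , sqrt ( 13 ), sqrt( 17), sqrt( 19 ), sqrt ( 19 ), 9,4 * sqrt( 17)]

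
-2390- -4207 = 1817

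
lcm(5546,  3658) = 171926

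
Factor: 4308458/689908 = 2154229/344954 = 2^(-1 )*7^1*11^1 * 23^ ( - 1)*101^1*277^1* 7499^( - 1) 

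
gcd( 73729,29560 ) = 1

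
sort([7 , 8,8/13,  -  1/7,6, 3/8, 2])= [-1/7,3/8,8/13, 2, 6,7, 8] 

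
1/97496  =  1/97496 = 0.00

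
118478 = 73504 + 44974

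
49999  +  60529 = 110528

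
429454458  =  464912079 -35457621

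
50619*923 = 46721337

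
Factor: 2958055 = 5^1 * 591611^1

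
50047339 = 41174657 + 8872682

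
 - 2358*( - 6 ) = 14148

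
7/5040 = 1/720 = 0.00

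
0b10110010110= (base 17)4G2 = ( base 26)230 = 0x596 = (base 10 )1430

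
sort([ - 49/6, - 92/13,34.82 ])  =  [-49/6, - 92/13, 34.82 ] 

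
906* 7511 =6804966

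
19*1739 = 33041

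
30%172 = 30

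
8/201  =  8/201 =0.04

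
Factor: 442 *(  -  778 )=  -  2^2*13^1*17^1 * 389^1  =  - 343876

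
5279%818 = 371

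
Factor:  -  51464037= - 3^1 *17154679^1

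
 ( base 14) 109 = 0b11001101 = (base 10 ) 205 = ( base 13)12A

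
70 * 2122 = 148540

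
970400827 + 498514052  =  1468914879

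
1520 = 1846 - 326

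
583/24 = 583/24= 24.29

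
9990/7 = 9990/7 = 1427.14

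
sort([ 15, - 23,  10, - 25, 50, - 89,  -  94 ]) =[ - 94, - 89, - 25,  -  23,10, 15, 50] 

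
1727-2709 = - 982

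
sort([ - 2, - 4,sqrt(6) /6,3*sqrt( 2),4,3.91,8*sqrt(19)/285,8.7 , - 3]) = [-4,- 3, - 2, 8*sqrt(19)/285,  sqrt(6) /6,3.91,4,3*sqrt(2),8.7 ] 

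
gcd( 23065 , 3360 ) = 35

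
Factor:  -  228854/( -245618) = 901/967 = 17^1*53^1*  967^( - 1 )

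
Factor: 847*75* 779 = 3^1*5^2*7^1*11^2*19^1*41^1 = 49485975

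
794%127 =32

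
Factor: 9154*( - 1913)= -17511602 = -2^1*23^1*199^1*1913^1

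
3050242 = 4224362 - 1174120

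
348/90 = 3 + 13/15 = 3.87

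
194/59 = 3 + 17/59 = 3.29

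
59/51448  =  1/872   =  0.00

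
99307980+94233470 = 193541450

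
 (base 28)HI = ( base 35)E4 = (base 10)494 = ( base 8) 756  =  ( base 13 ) 2C0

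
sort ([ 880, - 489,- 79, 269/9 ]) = [ - 489, -79, 269/9,880]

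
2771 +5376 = 8147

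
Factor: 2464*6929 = 2^5*7^1*11^1*13^2*41^1 = 17073056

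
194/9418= 97/4709  =  0.02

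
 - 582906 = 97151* ( - 6)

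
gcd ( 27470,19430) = 670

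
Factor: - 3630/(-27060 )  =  11/82 = 2^(  -  1)*11^1* 41^( - 1) 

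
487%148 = 43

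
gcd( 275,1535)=5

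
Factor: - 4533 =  -3^1*1511^1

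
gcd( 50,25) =25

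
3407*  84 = 286188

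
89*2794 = 248666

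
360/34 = 180/17=10.59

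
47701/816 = 47701/816 = 58.46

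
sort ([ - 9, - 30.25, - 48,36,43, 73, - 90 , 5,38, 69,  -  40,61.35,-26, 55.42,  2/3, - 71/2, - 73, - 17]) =[-90,  -  73 , - 48, - 40, - 71/2,-30.25, - 26, - 17, - 9, 2/3, 5, 36,38,43,55.42,  61.35 , 69, 73 ] 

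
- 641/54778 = - 1+54137/54778 = - 0.01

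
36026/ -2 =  - 18013 + 0/1=   -18013.00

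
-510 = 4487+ - 4997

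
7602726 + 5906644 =13509370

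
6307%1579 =1570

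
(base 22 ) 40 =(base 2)1011000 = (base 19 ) 4c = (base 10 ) 88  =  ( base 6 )224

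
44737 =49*913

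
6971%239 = 40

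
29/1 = 29 = 29.00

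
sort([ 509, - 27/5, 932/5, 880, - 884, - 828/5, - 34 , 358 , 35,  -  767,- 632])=[ - 884,- 767, - 632,-828/5, - 34,- 27/5, 35, 932/5,358,509,880 ] 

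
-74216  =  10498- 84714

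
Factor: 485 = 5^1*97^1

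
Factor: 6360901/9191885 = 5^(  -  1 )*53^1*120017^1*1838377^(- 1 )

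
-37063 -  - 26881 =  - 10182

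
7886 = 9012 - 1126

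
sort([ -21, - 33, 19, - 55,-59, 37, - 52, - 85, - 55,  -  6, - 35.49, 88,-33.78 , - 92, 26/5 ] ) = [ - 92,-85, - 59, - 55, - 55,-52, - 35.49,-33.78, - 33, - 21, - 6, 26/5, 19,37, 88]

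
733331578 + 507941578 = 1241273156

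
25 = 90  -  65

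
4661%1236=953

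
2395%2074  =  321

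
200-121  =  79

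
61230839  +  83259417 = 144490256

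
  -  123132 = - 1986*62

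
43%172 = 43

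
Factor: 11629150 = 2^1*5^2*13^1*17891^1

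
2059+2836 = 4895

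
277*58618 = 16237186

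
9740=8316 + 1424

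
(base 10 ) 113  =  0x71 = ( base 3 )11012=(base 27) 45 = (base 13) 89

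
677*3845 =2603065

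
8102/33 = 8102/33=245.52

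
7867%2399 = 670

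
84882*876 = 74356632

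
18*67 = 1206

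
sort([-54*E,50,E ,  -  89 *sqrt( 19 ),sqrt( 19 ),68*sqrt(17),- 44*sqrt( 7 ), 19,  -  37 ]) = [  -  89*sqrt( 19), - 54*E ,-44 * sqrt(7),  -  37,  E,sqrt(19 ),19,50,68* sqrt( 17 ) ] 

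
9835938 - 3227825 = 6608113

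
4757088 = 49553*96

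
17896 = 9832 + 8064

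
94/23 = 4 + 2/23=4.09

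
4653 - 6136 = -1483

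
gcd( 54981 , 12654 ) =9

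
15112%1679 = 1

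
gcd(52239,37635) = 3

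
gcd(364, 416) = 52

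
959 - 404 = 555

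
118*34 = 4012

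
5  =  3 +2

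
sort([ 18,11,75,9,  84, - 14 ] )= [ -14,9,  11, 18, 75, 84 ]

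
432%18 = 0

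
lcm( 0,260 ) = 0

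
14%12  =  2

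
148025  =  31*4775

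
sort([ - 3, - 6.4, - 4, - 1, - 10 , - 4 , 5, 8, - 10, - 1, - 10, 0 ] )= [ - 10,-10, - 10,-6.4, - 4,-4, - 3 ,  -  1,-1,  0, 5, 8] 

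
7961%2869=2223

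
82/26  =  3 + 2/13 =3.15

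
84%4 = 0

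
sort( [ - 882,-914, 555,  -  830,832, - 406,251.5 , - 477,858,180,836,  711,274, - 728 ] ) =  [ - 914, - 882, - 830, - 728 , - 477, - 406,180,  251.5 , 274 , 555,711, 832 , 836, 858 ] 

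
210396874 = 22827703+187569171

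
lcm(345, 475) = 32775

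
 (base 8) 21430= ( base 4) 2030120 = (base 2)10001100011000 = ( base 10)8984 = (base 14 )33BA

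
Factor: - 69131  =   - 73^1*947^1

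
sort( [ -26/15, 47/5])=[-26/15,  47/5 ]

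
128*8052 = 1030656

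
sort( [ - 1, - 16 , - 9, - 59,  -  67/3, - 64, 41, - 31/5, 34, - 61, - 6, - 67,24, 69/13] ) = [ - 67, - 64,- 61,  -  59, - 67/3, - 16,-9, - 31/5 , - 6, - 1 , 69/13,24, 34,41]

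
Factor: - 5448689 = - 5448689^1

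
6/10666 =3/5333 = 0.00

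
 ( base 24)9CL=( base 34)4PJ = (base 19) f42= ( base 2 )1010101110101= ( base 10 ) 5493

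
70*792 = 55440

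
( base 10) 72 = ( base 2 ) 1001000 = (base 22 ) 36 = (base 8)110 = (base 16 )48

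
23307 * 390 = 9089730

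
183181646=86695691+96485955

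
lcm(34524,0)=0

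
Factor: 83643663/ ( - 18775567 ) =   -  3636681/816329 = - 3^1*816329^( - 1)*1212227^1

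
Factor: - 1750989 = - 3^1*661^1*883^1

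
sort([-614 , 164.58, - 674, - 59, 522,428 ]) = [ - 674,  -  614, - 59,164.58, 428, 522 ] 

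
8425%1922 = 737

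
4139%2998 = 1141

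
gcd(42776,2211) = 1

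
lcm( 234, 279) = 7254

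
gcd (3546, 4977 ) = 9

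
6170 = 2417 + 3753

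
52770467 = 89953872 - 37183405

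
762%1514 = 762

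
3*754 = 2262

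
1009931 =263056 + 746875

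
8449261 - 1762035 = 6687226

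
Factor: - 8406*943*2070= -16408596060 = - 2^2*3^4 * 5^1*23^2*41^1*467^1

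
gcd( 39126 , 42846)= 6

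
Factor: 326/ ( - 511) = - 2^1*7^( - 1)*73^(-1 )*163^1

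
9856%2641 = 1933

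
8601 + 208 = 8809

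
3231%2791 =440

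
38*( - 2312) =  - 87856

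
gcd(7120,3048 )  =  8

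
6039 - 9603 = -3564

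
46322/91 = 46322/91 =509.03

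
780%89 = 68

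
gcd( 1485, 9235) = 5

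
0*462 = 0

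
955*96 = 91680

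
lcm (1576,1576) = 1576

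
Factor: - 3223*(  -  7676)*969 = 2^2*3^1*11^1*17^1 *19^2*101^1*293^1 = 23972815812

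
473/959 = 473/959 = 0.49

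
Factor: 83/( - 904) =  - 2^( -3) *83^1*113^(-1)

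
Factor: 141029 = 7^1*20147^1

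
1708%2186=1708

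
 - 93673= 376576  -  470249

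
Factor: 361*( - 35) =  - 12635 =- 5^1 * 7^1*19^2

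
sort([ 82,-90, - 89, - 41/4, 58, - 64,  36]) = [ - 90, - 89 , - 64 , - 41/4, 36, 58, 82]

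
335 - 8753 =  - 8418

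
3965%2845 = 1120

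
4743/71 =4743/71= 66.80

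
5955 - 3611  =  2344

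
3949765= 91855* 43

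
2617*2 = 5234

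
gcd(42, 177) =3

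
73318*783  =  57407994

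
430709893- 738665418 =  - 307955525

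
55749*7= 390243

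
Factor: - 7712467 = -7^1*1101781^1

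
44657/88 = 44657/88 = 507.47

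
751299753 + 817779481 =1569079234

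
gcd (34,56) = 2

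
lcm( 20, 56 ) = 280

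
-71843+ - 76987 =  - 148830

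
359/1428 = 359/1428 = 0.25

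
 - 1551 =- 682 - 869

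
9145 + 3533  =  12678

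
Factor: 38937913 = 7^1*5562559^1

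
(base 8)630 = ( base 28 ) EG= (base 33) CC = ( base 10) 408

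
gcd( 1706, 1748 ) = 2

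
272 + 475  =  747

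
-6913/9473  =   - 6913/9473 = -0.73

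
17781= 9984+7797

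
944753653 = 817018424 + 127735229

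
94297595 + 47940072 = 142237667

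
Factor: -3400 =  - 2^3*5^2*17^1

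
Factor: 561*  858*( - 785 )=-2^1* 3^2*5^1 * 11^2 * 13^1 * 17^1* 157^1 = - 377850330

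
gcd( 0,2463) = 2463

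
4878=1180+3698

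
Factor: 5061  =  3^1*  7^1*241^1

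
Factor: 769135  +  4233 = 2^3*96671^1 = 773368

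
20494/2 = 10247 = 10247.00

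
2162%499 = 166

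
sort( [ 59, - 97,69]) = [ - 97 , 59,69] 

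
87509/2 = 87509/2 = 43754.50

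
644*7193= 4632292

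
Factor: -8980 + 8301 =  - 679 = -7^1*97^1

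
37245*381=14190345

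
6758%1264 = 438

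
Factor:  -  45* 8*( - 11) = 3960 = 2^3*3^2*5^1* 11^1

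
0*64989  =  0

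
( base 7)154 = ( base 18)4G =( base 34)2k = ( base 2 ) 1011000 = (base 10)88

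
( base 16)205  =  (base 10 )517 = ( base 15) 247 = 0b1000000101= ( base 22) 11b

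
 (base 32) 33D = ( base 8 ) 6155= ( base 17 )B02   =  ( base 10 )3181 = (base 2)110001101101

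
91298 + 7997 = 99295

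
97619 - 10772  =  86847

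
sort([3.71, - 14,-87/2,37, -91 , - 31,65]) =[-91,  -  87/2, - 31, - 14,3.71,37,65]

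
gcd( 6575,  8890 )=5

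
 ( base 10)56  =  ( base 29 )1r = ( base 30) 1q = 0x38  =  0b111000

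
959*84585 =81117015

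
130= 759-629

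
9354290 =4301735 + 5052555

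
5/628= 5/628 = 0.01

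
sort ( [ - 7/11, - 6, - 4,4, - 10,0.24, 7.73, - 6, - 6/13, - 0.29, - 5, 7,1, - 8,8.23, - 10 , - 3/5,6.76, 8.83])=[-10, -10,-8, - 6, - 6, - 5, - 4, - 7/11, - 3/5, - 6/13, - 0.29,0.24,1,4  ,  6.76,  7,7.73,8.23,8.83] 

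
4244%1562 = 1120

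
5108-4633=475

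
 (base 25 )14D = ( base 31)NP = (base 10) 738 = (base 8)1342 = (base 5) 10423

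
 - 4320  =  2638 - 6958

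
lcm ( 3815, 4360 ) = 30520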